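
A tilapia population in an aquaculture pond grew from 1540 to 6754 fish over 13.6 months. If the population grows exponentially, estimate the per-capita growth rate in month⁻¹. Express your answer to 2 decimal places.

From N(t) = N₀·e^(rt): e^(r·13.6) = 6754/1540 = 4.3857.
r·13.6 = ln(4.3857) = 1.4784, so r = 1.4784/13.6 = 0.1087.

0.11 per month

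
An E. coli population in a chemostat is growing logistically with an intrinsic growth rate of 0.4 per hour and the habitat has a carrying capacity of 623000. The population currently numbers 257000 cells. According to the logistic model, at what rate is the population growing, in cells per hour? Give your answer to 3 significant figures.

60400 cells per hour

dN/dt = rN(1 − N/K) = 0.4 × 257000 × (1 − 257000/623000).
1 − 257000/623000 = 0.58748; dN/dt = 0.4 × 257000 × 0.58748 = 60393.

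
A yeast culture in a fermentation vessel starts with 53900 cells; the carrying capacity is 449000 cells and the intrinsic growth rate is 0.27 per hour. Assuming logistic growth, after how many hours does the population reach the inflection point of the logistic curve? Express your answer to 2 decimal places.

7.38 hours

Logistic growth is fastest at N = K/2 = 224500.
A = (K − N₀)/N₀ = 7.3302. Set K/(1 + A·e^(−rt)) = K/2 → A·e^(−rt) = 1.
e^(−0.27t) = 1/7.3302 = 0.136421, so t = ln(7.3302)/0.27 = 1.992/0.27 = 7.3778.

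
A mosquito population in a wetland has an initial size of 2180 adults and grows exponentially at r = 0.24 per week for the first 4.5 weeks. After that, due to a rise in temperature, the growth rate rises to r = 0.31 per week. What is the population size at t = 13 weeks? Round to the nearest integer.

Phase 1: N(4.5) = 2180·e^(0.24×4.5) = 2180·e^1.08 = 6419.4.
Phase 2 runs for 13 − 4.5 = 8.5 weeks at r = 0.31.
N(13) = 6419.4·e^(0.31×8.5) = 6419.4·e^2.635 = 89507.7.

89508 adults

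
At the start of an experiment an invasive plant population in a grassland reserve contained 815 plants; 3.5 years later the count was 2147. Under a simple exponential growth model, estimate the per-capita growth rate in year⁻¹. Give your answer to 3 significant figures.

0.277 per year

From N(t) = N₀·e^(rt): e^(r·3.5) = 2147/815 = 2.6344.
r·3.5 = ln(2.6344) = 0.96864, so r = 0.96864/3.5 = 0.27675.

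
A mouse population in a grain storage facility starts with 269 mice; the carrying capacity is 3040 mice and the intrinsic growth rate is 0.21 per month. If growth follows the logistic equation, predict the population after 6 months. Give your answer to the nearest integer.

A = (K − N₀)/N₀ = (3040 − 269)/269 = 10.301.
N(t) = K/(1 + A·e^(−rt)) = 3040/(1 + 10.301×e^(−0.21×6)).
e^(−1.26) = 0.28365; denominator = 1 + 10.301×0.28365 = 3.922.
N = 3040/3.922 = 775.124.

775 mice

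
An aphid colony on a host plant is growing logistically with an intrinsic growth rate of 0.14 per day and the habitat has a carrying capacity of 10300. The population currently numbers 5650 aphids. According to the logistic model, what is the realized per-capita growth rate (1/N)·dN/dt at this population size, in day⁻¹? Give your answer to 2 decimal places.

0.06 per day

(1/N)·dN/dt = r(1 − N/K) = 0.14 × (1 − 5650/10300).
= 0.14 × 0.45146 = 0.063204.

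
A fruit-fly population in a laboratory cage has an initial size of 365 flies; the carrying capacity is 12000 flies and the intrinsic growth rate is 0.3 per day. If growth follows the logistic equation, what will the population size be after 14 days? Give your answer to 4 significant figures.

8119 flies

A = (K − N₀)/N₀ = (12000 − 365)/365 = 31.877.
N(t) = K/(1 + A·e^(−rt)) = 12000/(1 + 31.877×e^(−0.3×14)).
e^(−4.2) = 0.014996; denominator = 1 + 31.877×0.014996 = 1.478.
N = 12000/1.478 = 8119.03.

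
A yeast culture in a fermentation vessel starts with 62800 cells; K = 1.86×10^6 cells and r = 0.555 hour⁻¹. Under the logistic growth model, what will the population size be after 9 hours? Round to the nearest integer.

A = (K − N₀)/N₀ = (1.86×10^6 − 62800)/62800 = 28.618.
N(t) = K/(1 + A·e^(−rt)) = 1.86×10^6/(1 + 28.618×e^(−0.555×9)).
e^(−4.995) = 0.0067717; denominator = 1 + 28.618×0.0067717 = 1.1938.
N = 1.86×10^6/1.1938 = 1.55806×10^6.

1558060 cells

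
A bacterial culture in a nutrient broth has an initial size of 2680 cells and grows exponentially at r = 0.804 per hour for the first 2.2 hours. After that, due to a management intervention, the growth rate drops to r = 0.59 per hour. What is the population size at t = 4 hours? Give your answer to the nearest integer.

45450 cells

Phase 1: N(2.2) = 2680·e^(0.804×2.2) = 2680·e^1.769 = 15715.
Phase 2 runs for 4 − 2.2 = 1.8 hours at r = 0.59.
N(4) = 15715·e^(0.59×1.8) = 15715·e^1.062 = 45450.2.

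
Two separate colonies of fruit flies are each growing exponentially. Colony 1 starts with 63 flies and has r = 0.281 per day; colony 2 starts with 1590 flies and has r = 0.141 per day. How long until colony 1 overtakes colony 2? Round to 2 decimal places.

Set 63·e^(0.281t) = 1590·e^(0.141t).
e^((0.281 − 0.141)t) = 1590/63 → e^(0.14·t) = 25.238.
0.14·t = ln(25.238) = 3.2284, so t = 3.2284/0.14 = 23.06.

23.06 days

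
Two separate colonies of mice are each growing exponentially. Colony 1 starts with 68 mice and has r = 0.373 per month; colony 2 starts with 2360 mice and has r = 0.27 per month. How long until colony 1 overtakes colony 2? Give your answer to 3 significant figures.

34.4 months

Set 68·e^(0.373t) = 2360·e^(0.27t).
e^((0.373 − 0.27)t) = 2360/68 → e^(0.103·t) = 34.706.
0.103·t = ln(34.706) = 3.5469, so t = 3.5469/0.103 = 34.436.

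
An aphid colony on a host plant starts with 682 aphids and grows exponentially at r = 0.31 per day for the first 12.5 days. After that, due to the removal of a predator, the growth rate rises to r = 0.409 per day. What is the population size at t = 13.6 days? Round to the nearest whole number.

51531 aphids

Phase 1: N(12.5) = 682·e^(0.31×12.5) = 682·e^3.875 = 32860.6.
Phase 2 runs for 13.6 − 12.5 = 1.1 days at r = 0.409.
N(13.6) = 32860.6·e^(0.409×1.1) = 32860.6·e^0.4499 = 51530.5.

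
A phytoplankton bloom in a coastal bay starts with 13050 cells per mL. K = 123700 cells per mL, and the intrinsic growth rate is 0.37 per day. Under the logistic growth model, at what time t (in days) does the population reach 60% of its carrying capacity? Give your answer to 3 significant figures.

6.87 days

A = (K − N₀)/N₀ = (123700 − 13050)/13050 = 8.4789.
Solve 123700/(1 + 8.4789·e^(−0.37t)) = 74220: 1 + 8.4789·e^(−0.37t) = 1.6667, so e^(−0.37t) = 0.0786263.
−0.37·t = ln(0.0786263) = -2.543, so t = 2.543/0.37 = 6.8731.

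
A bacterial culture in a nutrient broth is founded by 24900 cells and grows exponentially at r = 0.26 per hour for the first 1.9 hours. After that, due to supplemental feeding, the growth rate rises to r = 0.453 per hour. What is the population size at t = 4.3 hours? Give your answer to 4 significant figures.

121000 cells

Phase 1: N(1.9) = 24900·e^(0.26×1.9) = 24900·e^0.494 = 40807.6.
Phase 2 runs for 4.3 − 1.9 = 2.4 hours at r = 0.453.
N(4.3) = 40807.6·e^(0.453×2.4) = 40807.6·e^1.087 = 121034.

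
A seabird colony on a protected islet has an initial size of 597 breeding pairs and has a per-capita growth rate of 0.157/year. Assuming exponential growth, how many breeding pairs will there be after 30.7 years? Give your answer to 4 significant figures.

74000 breeding pairs

N(t) = N₀·e^(rt) = 597 × e^(0.157×30.7) = 597 × e^4.82.
e^4.82 ≈ 123.95, so N ≈ 597 × 123.95 = 73999.8.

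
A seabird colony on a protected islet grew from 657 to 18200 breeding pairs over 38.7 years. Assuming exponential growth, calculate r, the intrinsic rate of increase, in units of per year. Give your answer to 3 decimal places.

0.086 per year

From N(t) = N₀·e^(rt): e^(r·38.7) = 18200/657 = 27.702.
r·38.7 = ln(27.702) = 3.3215, so r = 3.3215/38.7 = 0.085827.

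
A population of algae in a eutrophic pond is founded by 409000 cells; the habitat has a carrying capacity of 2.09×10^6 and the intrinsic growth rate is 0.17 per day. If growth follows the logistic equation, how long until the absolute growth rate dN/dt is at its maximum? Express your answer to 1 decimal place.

Logistic growth is fastest at N = K/2 = 1.045×10^6.
A = (K − N₀)/N₀ = 4.11. Set K/(1 + A·e^(−rt)) = K/2 → A·e^(−rt) = 1.
e^(−0.17t) = 1/4.11 = 0.243308, so t = ln(4.11)/0.17 = 1.4134/0.17 = 8.3143.

8.3 days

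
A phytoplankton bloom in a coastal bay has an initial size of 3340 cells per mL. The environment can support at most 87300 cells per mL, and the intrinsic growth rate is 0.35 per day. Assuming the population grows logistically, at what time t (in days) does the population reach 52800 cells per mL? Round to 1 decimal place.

10.4 days

A = (K − N₀)/N₀ = (87300 − 3340)/3340 = 25.138.
Solve 87300/(1 + 25.138·e^(−0.35t)) = 52800: 1 + 25.138·e^(−0.35t) = 1.6534, so e^(−0.35t) = 0.0259932.
−0.35·t = ln(0.0259932) = -3.6499, so t = 3.6499/0.35 = 10.428.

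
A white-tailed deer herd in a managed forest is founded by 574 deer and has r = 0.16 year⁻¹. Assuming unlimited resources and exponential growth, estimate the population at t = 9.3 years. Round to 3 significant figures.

N(t) = N₀·e^(rt) = 574 × e^(0.16×9.3) = 574 × e^1.488.
e^1.488 ≈ 4.4282, so N ≈ 574 × 4.4282 = 2541.8.

2540 deer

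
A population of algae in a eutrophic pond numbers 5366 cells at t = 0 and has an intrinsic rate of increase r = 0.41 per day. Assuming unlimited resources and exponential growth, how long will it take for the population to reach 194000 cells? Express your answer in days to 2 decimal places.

Set N₀·e^(rt) = 194000: e^(0.41·t) = 194000/5366 = 36.154.
0.41·t = ln(36.154) = 3.5878, so t = 3.5878/0.41 = 8.7507.

8.75 days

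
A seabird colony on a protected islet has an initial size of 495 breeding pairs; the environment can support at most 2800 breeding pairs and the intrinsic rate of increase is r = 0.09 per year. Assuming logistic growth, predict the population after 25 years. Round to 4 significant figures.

A = (K − N₀)/N₀ = (2800 − 495)/495 = 4.6566.
N(t) = K/(1 + A·e^(−rt)) = 2800/(1 + 4.6566×e^(−0.09×25)).
e^(−2.25) = 0.1054; denominator = 1 + 4.6566×0.1054 = 1.4908.
N = 2800/1.4908 = 1878.19.

1878 breeding pairs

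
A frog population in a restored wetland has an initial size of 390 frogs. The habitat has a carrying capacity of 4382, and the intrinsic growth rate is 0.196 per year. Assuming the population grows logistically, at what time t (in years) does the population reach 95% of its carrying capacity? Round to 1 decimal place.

A = (K − N₀)/N₀ = (4382 − 390)/390 = 10.236.
Solve 4382/(1 + 10.236·e^(−0.196t)) = 4162.9: 1 + 10.236·e^(−0.196t) = 1.0526, so e^(−0.196t) = 0.00514186.
−0.196·t = ln(0.00514186) = -5.2703, so t = 5.2703/0.196 = 26.889.

26.9 years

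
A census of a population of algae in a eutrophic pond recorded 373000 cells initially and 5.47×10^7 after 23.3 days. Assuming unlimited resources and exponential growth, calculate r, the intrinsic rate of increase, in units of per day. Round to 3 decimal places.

0.214 per day

From N(t) = N₀·e^(rt): e^(r·23.3) = 5.47×10^7/373000 = 146.65.
r·23.3 = ln(146.65) = 4.988, so r = 4.988/23.3 = 0.21408.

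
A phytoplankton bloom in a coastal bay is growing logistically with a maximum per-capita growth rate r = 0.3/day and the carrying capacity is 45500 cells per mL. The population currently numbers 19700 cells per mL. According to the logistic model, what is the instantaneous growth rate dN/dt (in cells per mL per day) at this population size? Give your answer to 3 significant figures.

dN/dt = rN(1 − N/K) = 0.3 × 19700 × (1 − 19700/45500).
1 − 19700/45500 = 0.56703; dN/dt = 0.3 × 19700 × 0.56703 = 3351.2.

3350 cells per mL per day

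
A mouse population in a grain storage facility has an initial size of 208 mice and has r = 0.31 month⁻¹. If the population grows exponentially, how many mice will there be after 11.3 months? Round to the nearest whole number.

N(t) = N₀·e^(rt) = 208 × e^(0.31×11.3) = 208 × e^3.503.
e^3.503 ≈ 33.215, so N ≈ 208 × 33.215 = 6908.71.

6909 mice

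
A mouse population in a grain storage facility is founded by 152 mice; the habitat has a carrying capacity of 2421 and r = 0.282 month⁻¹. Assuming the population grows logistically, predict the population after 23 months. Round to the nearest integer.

A = (K − N₀)/N₀ = (2421 − 152)/152 = 14.928.
N(t) = K/(1 + A·e^(−rt)) = 2421/(1 + 14.928×e^(−0.282×23)).
e^(−6.486) = 0.0015246; denominator = 1 + 14.928×0.0015246 = 1.0228.
N = 2421/1.0228 = 2367.13.

2367 mice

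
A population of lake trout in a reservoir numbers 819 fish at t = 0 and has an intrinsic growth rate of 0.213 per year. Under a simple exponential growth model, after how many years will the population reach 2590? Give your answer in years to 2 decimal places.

5.41 years

Set N₀·e^(rt) = 2590: e^(0.213·t) = 2590/819 = 3.1624.
0.213·t = ln(3.1624) = 1.1513, so t = 1.1513/0.213 = 5.4053.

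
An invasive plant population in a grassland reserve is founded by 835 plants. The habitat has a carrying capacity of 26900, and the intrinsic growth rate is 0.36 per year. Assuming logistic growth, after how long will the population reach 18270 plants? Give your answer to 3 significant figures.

A = (K − N₀)/N₀ = (26900 − 835)/835 = 31.216.
Solve 26900/(1 + 31.216·e^(−0.36t)) = 18270: 1 + 31.216·e^(−0.36t) = 1.4724, so e^(−0.36t) = 0.0151322.
−0.36·t = ln(0.0151322) = -4.1909, so t = 4.1909/0.36 = 11.641.

11.6 years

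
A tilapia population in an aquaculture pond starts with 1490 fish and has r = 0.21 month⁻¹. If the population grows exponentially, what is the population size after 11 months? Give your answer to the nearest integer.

N(t) = N₀·e^(rt) = 1490 × e^(0.21×11) = 1490 × e^2.31.
e^2.31 ≈ 10.074, so N ≈ 1490 × 10.074 = 15010.9.

15011 fish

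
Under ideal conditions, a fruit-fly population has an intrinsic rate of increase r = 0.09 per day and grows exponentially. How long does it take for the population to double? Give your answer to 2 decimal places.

Doubling time t_d = ln(2)/r = 0.6931/0.09 = 7.7016.

7.70 days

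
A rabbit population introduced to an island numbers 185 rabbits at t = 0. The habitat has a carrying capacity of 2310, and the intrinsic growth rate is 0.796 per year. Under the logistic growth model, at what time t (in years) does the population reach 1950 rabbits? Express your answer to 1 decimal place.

5.2 years

A = (K − N₀)/N₀ = (2310 − 185)/185 = 11.486.
Solve 2310/(1 + 11.486·e^(−0.796t)) = 1950: 1 + 11.486·e^(−0.796t) = 1.1846, so e^(−0.796t) = 0.0160724.
−0.796·t = ln(0.0160724) = -4.1307, so t = 4.1307/0.796 = 5.1893.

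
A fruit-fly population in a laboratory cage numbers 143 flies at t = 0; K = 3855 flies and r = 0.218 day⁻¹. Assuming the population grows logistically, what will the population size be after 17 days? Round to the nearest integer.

A = (K − N₀)/N₀ = (3855 − 143)/143 = 25.958.
N(t) = K/(1 + A·e^(−rt)) = 3855/(1 + 25.958×e^(−0.218×17)).
e^(−3.706) = 0.024576; denominator = 1 + 25.958×0.024576 = 1.6379.
N = 3855/1.6379 = 2353.57.

2354 flies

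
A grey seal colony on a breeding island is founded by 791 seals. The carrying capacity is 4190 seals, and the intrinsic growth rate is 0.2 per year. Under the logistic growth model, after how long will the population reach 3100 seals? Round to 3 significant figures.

12.5 years

A = (K − N₀)/N₀ = (4190 − 791)/791 = 4.2971.
Solve 4190/(1 + 4.2971·e^(−0.2t)) = 3100: 1 + 4.2971·e^(−0.2t) = 1.3516, so e^(−0.2t) = 0.0818258.
−0.2·t = ln(0.0818258) = -2.5032, so t = 2.5032/0.2 = 12.516.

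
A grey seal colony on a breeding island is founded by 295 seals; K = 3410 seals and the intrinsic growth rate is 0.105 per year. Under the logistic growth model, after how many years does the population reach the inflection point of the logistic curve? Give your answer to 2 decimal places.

Logistic growth is fastest at N = K/2 = 1705.
A = (K − N₀)/N₀ = 10.559. Set K/(1 + A·e^(−rt)) = K/2 → A·e^(−rt) = 1.
e^(−0.105t) = 1/10.559 = 0.094703, so t = ln(10.559)/0.105 = 2.357/0.105 = 22.448.

22.45 years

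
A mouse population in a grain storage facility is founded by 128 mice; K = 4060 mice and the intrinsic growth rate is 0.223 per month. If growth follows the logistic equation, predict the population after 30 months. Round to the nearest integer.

A = (K − N₀)/N₀ = (4060 − 128)/128 = 30.719.
N(t) = K/(1 + A·e^(−rt)) = 4060/(1 + 30.719×e^(−0.223×30)).
e^(−6.69) = 0.0012433; denominator = 1 + 30.719×0.0012433 = 1.0382.
N = 4060/1.0382 = 3910.64.

3911 mice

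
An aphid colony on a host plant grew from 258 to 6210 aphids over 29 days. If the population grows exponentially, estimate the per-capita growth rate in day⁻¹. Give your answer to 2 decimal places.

From N(t) = N₀·e^(rt): e^(r·29) = 6210/258 = 24.07.
r·29 = ln(24.07) = 3.181, so r = 3.181/29 = 0.10969.

0.11 per day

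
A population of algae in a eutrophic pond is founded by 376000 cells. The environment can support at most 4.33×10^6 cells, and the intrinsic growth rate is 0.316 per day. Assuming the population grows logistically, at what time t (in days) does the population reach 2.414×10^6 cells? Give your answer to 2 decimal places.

8.18 days

A = (K − N₀)/N₀ = (4.33×10^6 − 376000)/376000 = 10.516.
Solve 4.33×10^6/(1 + 10.516·e^(−0.316t)) = 2.414×10^6: 1 + 10.516·e^(−0.316t) = 1.7937, so e^(−0.316t) = 0.0754761.
−0.316·t = ln(0.0754761) = -2.5839, so t = 2.5839/0.316 = 8.177.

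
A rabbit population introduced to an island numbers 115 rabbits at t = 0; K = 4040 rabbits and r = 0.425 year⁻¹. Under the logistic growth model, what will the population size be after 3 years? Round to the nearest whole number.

383 rabbits

A = (K − N₀)/N₀ = (4040 − 115)/115 = 34.13.
N(t) = K/(1 + A·e^(−rt)) = 4040/(1 + 34.13×e^(−0.425×3)).
e^(−1.275) = 0.27943; denominator = 1 + 34.13×0.27943 = 10.537.
N = 4040/10.537 = 383.407.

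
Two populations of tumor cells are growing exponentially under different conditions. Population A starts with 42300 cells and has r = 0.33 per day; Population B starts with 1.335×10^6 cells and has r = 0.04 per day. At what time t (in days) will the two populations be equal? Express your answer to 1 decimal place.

11.9 days

Set 42300·e^(0.33t) = 1.335×10^6·e^(0.04t).
e^((0.33 − 0.04)t) = 1.335×10^6/42300 → e^(0.29·t) = 31.56.
0.29·t = ln(31.56) = 3.4519, so t = 3.4519/0.29 = 11.903.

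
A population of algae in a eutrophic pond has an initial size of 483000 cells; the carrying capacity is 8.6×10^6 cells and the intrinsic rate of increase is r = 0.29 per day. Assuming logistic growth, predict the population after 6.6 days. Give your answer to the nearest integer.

2472249 cells

A = (K − N₀)/N₀ = (8.6×10^6 − 483000)/483000 = 16.805.
N(t) = K/(1 + A·e^(−rt)) = 8.6×10^6/(1 + 16.805×e^(−0.29×6.6)).
e^(−1.914) = 0.14749; denominator = 1 + 16.805×0.14749 = 3.4786.
N = 8.6×10^6/3.4786 = 2.472249×10^6.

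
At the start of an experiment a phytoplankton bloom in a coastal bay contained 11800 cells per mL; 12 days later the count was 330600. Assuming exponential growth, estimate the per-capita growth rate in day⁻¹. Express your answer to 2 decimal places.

From N(t) = N₀·e^(rt): e^(r·12) = 330600/11800 = 28.017.
r·12 = ln(28.017) = 3.3328, so r = 3.3328/12 = 0.27773.

0.28 per day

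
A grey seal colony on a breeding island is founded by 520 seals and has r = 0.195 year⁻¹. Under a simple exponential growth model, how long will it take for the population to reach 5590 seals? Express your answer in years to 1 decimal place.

Set N₀·e^(rt) = 5590: e^(0.195·t) = 5590/520 = 10.75.
0.195·t = ln(10.75) = 2.3749, so t = 2.3749/0.195 = 12.179.

12.2 years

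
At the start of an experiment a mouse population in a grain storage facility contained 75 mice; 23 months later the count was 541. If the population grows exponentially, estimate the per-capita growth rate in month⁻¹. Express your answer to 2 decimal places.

0.09 per month

From N(t) = N₀·e^(rt): e^(r·23) = 541/75 = 7.2133.
r·23 = ln(7.2133) = 1.9759, so r = 1.9759/23 = 0.08591.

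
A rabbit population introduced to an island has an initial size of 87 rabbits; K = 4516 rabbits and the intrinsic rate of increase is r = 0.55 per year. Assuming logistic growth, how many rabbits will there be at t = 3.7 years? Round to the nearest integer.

A = (K − N₀)/N₀ = (4516 − 87)/87 = 50.908.
N(t) = K/(1 + A·e^(−rt)) = 4516/(1 + 50.908×e^(−0.55×3.7)).
e^(−2.035) = 0.13068; denominator = 1 + 50.908×0.13068 = 7.6527.
N = 4516/7.6527 = 590.119.

590 rabbits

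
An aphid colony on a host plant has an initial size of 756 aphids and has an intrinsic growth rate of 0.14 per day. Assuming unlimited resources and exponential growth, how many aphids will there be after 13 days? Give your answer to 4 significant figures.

4666 aphids

N(t) = N₀·e^(rt) = 756 × e^(0.14×13) = 756 × e^1.82.
e^1.82 ≈ 6.1719, so N ≈ 756 × 6.1719 = 4665.92.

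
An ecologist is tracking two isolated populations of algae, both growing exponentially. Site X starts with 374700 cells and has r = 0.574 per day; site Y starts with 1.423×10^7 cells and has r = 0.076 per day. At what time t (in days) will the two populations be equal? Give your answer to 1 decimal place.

7.3 days

Set 374700·e^(0.574t) = 1.423×10^7·e^(0.076t).
e^((0.574 − 0.076)t) = 1.423×10^7/374700 → e^(0.498·t) = 37.977.
0.498·t = ln(37.977) = 3.637, so t = 3.637/0.498 = 7.3032.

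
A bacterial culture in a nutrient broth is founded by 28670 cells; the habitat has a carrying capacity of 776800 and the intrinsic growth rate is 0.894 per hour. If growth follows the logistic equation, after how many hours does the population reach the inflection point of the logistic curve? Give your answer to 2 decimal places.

3.65 hours

Logistic growth is fastest at N = K/2 = 388400.
A = (K − N₀)/N₀ = 26.095. Set K/(1 + A·e^(−rt)) = K/2 → A·e^(−rt) = 1.
e^(−0.894t) = 1/26.095 = 0.0383222, so t = ln(26.095)/0.894 = 3.2617/0.894 = 3.6485.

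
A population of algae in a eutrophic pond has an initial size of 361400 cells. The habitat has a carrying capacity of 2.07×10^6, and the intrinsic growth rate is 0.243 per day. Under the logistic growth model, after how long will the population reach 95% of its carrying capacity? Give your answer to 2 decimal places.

A = (K − N₀)/N₀ = (2.07×10^6 − 361400)/361400 = 4.7277.
Solve 2.07×10^6/(1 + 4.7277·e^(−0.243t)) = 1.9665×10^6: 1 + 4.7277·e^(−0.243t) = 1.0526, so e^(−0.243t) = 0.0111325.
−0.243·t = ln(0.0111325) = -4.4979, so t = 4.4979/0.243 = 18.51.

18.51 days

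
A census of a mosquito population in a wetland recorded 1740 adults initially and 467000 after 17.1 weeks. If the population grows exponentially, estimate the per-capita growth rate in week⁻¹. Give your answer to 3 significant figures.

From N(t) = N₀·e^(rt): e^(r·17.1) = 467000/1740 = 268.39.
r·17.1 = ln(268.39) = 5.5924, so r = 5.5924/17.1 = 0.32704.

0.327 per week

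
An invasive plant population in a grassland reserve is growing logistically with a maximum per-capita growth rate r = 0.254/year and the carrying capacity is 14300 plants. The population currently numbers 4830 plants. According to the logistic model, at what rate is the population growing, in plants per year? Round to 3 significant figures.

dN/dt = rN(1 − N/K) = 0.254 × 4830 × (1 − 4830/14300).
1 − 4830/14300 = 0.66224; dN/dt = 0.254 × 4830 × 0.66224 = 812.45.

812 plants per year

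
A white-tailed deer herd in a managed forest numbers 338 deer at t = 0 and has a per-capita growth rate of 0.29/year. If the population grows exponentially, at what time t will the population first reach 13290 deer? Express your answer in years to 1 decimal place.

12.7 years

Set N₀·e^(rt) = 13290: e^(0.29·t) = 13290/338 = 39.32.
0.29·t = ln(39.32) = 3.6717, so t = 3.6717/0.29 = 12.661.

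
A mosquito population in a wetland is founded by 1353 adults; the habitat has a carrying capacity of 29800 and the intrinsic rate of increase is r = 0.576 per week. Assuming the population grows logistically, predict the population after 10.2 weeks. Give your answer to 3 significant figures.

A = (K − N₀)/N₀ = (29800 − 1353)/1353 = 21.025.
N(t) = K/(1 + A·e^(−rt)) = 29800/(1 + 21.025×e^(−0.576×10.2)).
e^(−5.875) = 0.0028082; denominator = 1 + 21.025×0.0028082 = 1.059.
N = 29800/1.059 = 28138.6.

28100 adults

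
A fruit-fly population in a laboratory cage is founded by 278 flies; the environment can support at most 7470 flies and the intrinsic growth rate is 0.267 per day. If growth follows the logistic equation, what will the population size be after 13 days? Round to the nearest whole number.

A = (K − N₀)/N₀ = (7470 − 278)/278 = 25.871.
N(t) = K/(1 + A·e^(−rt)) = 7470/(1 + 25.871×e^(−0.267×13)).
e^(−3.471) = 0.031086; denominator = 1 + 25.871×0.031086 = 1.8042.
N = 7470/1.8042 = 4140.32.

4140 flies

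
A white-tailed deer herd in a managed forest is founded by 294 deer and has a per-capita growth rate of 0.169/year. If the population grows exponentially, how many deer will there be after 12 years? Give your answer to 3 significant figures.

N(t) = N₀·e^(rt) = 294 × e^(0.169×12) = 294 × e^2.028.
e^2.028 ≈ 7.5989, so N ≈ 294 × 7.5989 = 2234.07.

2230 deer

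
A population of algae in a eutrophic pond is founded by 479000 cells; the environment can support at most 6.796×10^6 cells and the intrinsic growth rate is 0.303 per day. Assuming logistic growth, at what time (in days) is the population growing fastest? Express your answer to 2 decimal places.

8.51 days

Logistic growth is fastest at N = K/2 = 3.398×10^6.
A = (K − N₀)/N₀ = 13.188. Set K/(1 + A·e^(−rt)) = K/2 → A·e^(−rt) = 1.
e^(−0.303t) = 1/13.188 = 0.0758271, so t = ln(13.188)/0.303 = 2.5793/0.303 = 8.5125.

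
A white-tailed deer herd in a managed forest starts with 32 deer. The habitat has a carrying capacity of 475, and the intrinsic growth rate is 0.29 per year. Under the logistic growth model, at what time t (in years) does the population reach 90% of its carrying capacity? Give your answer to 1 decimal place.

16.6 years

A = (K − N₀)/N₀ = (475 − 32)/32 = 13.844.
Solve 475/(1 + 13.844·e^(−0.29t)) = 427.5: 1 + 13.844·e^(−0.29t) = 1.1111, so e^(−0.29t) = 0.00802608.
−0.29·t = ln(0.00802608) = -4.8251, so t = 4.8251/0.29 = 16.638.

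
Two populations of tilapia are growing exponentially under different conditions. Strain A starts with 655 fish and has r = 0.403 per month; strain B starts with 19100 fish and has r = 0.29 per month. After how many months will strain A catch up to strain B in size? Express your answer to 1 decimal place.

29.8 months

Set 655·e^(0.403t) = 19100·e^(0.29t).
e^((0.403 − 0.29)t) = 19100/655 → e^(0.113·t) = 29.16.
0.113·t = ln(29.16) = 3.3728, so t = 3.3728/0.113 = 29.848.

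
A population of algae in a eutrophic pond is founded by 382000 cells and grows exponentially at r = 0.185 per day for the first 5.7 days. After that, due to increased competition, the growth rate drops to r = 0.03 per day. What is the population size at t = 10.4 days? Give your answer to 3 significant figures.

Phase 1: N(5.7) = 382000·e^(0.185×5.7) = 382000·e^1.054 = 1.096546×10^6.
Phase 2 runs for 10.4 − 5.7 = 4.7 days at r = 0.03.
N(10.4) = 1.096546×10^6·e^(0.03×4.7) = 1.096546×10^6·e^0.141 = 1.26259×10^6.

1260000 cells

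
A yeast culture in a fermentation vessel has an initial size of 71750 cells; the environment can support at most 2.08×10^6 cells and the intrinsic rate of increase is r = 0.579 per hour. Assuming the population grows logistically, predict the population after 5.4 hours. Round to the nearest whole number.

933653 cells

A = (K − N₀)/N₀ = (2.08×10^6 − 71750)/71750 = 27.99.
N(t) = K/(1 + A·e^(−rt)) = 2.08×10^6/(1 + 27.99×e^(−0.579×5.4)).
e^(−3.127) = 0.043867; denominator = 1 + 27.99×0.043867 = 2.2278.
N = 2.08×10^6/2.2278 = 933653.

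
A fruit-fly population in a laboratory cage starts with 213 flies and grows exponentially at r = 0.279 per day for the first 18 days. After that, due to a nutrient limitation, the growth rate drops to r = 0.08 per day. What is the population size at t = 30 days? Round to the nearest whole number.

84397 flies

Phase 1: N(18) = 213·e^(0.279×18) = 213·e^5.022 = 32315.2.
Phase 2 runs for 30 − 18 = 12 days at r = 0.08.
N(30) = 32315.2·e^(0.08×12) = 32315.2·e^0.96 = 84397.4.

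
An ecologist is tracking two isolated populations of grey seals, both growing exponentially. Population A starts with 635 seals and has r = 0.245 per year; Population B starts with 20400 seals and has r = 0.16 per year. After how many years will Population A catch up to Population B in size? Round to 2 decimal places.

40.82 years

Set 635·e^(0.245t) = 20400·e^(0.16t).
e^((0.245 − 0.16)t) = 20400/635 → e^(0.085·t) = 32.126.
0.085·t = ln(32.126) = 3.4697, so t = 3.4697/0.085 = 40.82.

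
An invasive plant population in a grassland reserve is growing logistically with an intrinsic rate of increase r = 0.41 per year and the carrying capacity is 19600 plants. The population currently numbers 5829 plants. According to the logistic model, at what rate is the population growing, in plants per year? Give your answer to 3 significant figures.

1680 plants per year

dN/dt = rN(1 − N/K) = 0.41 × 5829 × (1 − 5829/19600).
1 − 5829/19600 = 0.7026; dN/dt = 0.41 × 5829 × 0.7026 = 1679.1.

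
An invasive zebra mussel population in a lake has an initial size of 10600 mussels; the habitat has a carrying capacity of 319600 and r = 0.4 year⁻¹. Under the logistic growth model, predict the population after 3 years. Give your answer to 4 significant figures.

32680 mussels

A = (K − N₀)/N₀ = (319600 − 10600)/10600 = 29.151.
N(t) = K/(1 + A·e^(−rt)) = 319600/(1 + 29.151×e^(−0.4×3)).
e^(−1.2) = 0.30119; denominator = 1 + 29.151×0.30119 = 9.7801.
N = 319600/9.7801 = 32678.6.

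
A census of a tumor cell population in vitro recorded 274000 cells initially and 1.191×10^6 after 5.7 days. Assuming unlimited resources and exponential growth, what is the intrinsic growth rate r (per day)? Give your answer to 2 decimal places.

From N(t) = N₀·e^(rt): e^(r·5.7) = 1.191×10^6/274000 = 4.3467.
r·5.7 = ln(4.3467) = 1.4694, so r = 1.4694/5.7 = 0.25779.

0.26 per day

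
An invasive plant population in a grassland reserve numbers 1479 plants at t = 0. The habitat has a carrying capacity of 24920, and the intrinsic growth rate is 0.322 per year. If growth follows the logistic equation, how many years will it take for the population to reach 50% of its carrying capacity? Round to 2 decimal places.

A = (K − N₀)/N₀ = (24920 − 1479)/1479 = 15.849.
Solve 24920/(1 + 15.849·e^(−0.322t)) = 12460: 1 + 15.849·e^(−0.322t) = 2, so e^(−0.322t) = 0.0630946.
−0.322·t = ln(0.0630946) = -2.7631, so t = 2.7631/0.322 = 8.5811.

8.58 years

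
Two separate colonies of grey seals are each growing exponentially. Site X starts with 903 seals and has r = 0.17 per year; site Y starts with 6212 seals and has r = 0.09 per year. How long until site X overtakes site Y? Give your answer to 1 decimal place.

Set 903·e^(0.17t) = 6212·e^(0.09t).
e^((0.17 − 0.09)t) = 6212/903 → e^(0.08·t) = 6.8793.
0.08·t = ln(6.8793) = 1.9285, so t = 1.9285/0.08 = 24.106.

24.1 years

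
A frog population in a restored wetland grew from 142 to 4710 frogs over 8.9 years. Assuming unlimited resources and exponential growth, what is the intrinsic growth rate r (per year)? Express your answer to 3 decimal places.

From N(t) = N₀·e^(rt): e^(r·8.9) = 4710/142 = 33.169.
r·8.9 = ln(33.169) = 3.5016, so r = 3.5016/8.9 = 0.39344.

0.393 per year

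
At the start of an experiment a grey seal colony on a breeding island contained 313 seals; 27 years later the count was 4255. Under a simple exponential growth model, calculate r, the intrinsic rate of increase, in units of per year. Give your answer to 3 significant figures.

0.0967 per year

From N(t) = N₀·e^(rt): e^(r·27) = 4255/313 = 13.594.
r·27 = ln(13.594) = 2.6096, so r = 2.6096/27 = 0.096654.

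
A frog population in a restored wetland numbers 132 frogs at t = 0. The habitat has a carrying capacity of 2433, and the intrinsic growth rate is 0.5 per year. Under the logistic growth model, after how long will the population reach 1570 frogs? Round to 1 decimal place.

6.9 years

A = (K − N₀)/N₀ = (2433 − 132)/132 = 17.432.
Solve 2433/(1 + 17.432·e^(−0.5t)) = 1570: 1 + 17.432·e^(−0.5t) = 1.5497, so e^(−0.5t) = 0.0315332.
−0.5·t = ln(0.0315332) = -3.4567, so t = 3.4567/0.5 = 6.9134.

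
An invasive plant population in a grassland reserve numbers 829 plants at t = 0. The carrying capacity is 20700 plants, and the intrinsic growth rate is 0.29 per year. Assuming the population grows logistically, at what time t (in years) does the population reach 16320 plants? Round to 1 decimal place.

15.5 years

A = (K − N₀)/N₀ = (20700 − 829)/829 = 23.97.
Solve 20700/(1 + 23.97·e^(−0.29t)) = 16320: 1 + 23.97·e^(−0.29t) = 1.2684, so e^(−0.29t) = 0.0111967.
−0.29·t = ln(0.0111967) = -4.4921, so t = 4.4921/0.29 = 15.49.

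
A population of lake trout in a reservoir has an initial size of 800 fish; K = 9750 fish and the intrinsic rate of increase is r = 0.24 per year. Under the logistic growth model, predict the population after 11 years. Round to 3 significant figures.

A = (K − N₀)/N₀ = (9750 − 800)/800 = 11.188.
N(t) = K/(1 + A·e^(−rt)) = 9750/(1 + 11.188×e^(−0.24×11)).
e^(−2.64) = 0.071361; denominator = 1 + 11.188×0.071361 = 1.7984.
N = 9750/1.7984 = 5421.62.

5420 fish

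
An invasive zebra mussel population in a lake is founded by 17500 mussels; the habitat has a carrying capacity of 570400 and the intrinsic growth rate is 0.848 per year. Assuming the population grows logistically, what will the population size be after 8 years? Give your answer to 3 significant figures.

551000 mussels

A = (K − N₀)/N₀ = (570400 − 17500)/17500 = 31.594.
N(t) = K/(1 + A·e^(−rt)) = 570400/(1 + 31.594×e^(−0.848×8)).
e^(−6.784) = 0.0011317; denominator = 1 + 31.594×0.0011317 = 1.0358.
N = 570400/1.0358 = 550709.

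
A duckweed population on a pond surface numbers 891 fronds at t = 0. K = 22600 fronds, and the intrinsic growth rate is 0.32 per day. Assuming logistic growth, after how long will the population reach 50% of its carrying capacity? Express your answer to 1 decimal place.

10.0 days

A = (K − N₀)/N₀ = (22600 − 891)/891 = 24.365.
Solve 22600/(1 + 24.365·e^(−0.32t)) = 11300: 1 + 24.365·e^(−0.32t) = 2, so e^(−0.32t) = 0.0410429.
−0.32·t = ln(0.0410429) = -3.1931, so t = 3.1931/0.32 = 9.9786.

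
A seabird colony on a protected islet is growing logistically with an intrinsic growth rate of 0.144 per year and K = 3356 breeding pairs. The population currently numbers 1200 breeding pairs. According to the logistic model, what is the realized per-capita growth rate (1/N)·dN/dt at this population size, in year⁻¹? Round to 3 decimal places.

0.093 per year

(1/N)·dN/dt = r(1 − N/K) = 0.144 × (1 − 1200/3356).
= 0.144 × 0.64243 = 0.09251.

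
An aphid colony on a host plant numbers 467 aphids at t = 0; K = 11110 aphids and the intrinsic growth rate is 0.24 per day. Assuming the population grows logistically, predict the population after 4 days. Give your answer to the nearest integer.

A = (K − N₀)/N₀ = (11110 − 467)/467 = 22.79.
N(t) = K/(1 + A·e^(−rt)) = 11110/(1 + 22.79×e^(−0.24×4)).
e^(−0.96) = 0.38289; denominator = 1 + 22.79×0.38289 = 9.7262.
N = 11110/9.7262 = 1142.28.

1142 aphids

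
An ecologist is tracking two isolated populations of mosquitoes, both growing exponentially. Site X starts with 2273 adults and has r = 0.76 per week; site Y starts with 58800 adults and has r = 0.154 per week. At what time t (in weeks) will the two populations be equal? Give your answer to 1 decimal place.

Set 2273·e^(0.76t) = 58800·e^(0.154t).
e^((0.76 − 0.154)t) = 58800/2273 → e^(0.606·t) = 25.869.
0.606·t = ln(25.869) = 3.253, so t = 3.253/0.606 = 5.3681.

5.4 weeks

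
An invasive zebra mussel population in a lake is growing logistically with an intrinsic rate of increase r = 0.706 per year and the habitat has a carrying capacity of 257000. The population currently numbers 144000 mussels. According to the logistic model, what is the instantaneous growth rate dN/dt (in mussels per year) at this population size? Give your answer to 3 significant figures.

44700 mussels per year

dN/dt = rN(1 − N/K) = 0.706 × 144000 × (1 − 144000/257000).
1 − 144000/257000 = 0.43969; dN/dt = 0.706 × 144000 × 0.43969 = 44701.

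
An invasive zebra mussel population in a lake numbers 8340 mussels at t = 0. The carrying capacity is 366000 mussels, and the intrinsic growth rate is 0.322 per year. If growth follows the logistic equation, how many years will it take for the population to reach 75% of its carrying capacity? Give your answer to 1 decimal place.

15.1 years

A = (K − N₀)/N₀ = (366000 − 8340)/8340 = 42.885.
Solve 366000/(1 + 42.885·e^(−0.322t)) = 274500: 1 + 42.885·e^(−0.322t) = 1.3333, so e^(−0.322t) = 0.00777275.
−0.322·t = ln(0.00777275) = -4.8571, so t = 4.8571/0.322 = 15.084.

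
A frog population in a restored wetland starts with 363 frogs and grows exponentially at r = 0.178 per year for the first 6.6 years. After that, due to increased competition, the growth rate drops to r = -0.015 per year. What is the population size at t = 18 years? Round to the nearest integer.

Phase 1: N(6.6) = 363·e^(0.178×6.6) = 363·e^1.175 = 1175.21.
Phase 2 runs for 18 − 6.6 = 11.4 years at r = -0.015.
N(18) = 1175.21·e^(-0.015×11.4) = 1175.21·e^-0.171 = 990.493.

990 frogs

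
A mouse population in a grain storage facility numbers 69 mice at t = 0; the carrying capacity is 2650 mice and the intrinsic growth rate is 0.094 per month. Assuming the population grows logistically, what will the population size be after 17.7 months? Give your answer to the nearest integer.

A = (K − N₀)/N₀ = (2650 − 69)/69 = 37.406.
N(t) = K/(1 + A·e^(−rt)) = 2650/(1 + 37.406×e^(−0.094×17.7)).
e^(−1.664) = 0.18942; denominator = 1 + 37.406×0.18942 = 8.0853.
N = 2650/8.0853 = 327.754.

328 mice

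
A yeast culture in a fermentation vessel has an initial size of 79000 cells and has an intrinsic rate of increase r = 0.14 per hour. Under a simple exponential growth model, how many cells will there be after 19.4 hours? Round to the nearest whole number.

1194458 cells

N(t) = N₀·e^(rt) = 79000 × e^(0.14×19.4) = 79000 × e^2.716.
e^2.716 ≈ 15.12, so N ≈ 79000 × 15.12 = 1.194458×10^6.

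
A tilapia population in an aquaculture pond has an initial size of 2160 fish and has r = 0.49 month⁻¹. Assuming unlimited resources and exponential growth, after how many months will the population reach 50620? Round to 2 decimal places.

Set N₀·e^(rt) = 50620: e^(0.49·t) = 50620/2160 = 23.435.
0.49·t = ln(23.435) = 3.1542, so t = 3.1542/0.49 = 6.4372.

6.44 months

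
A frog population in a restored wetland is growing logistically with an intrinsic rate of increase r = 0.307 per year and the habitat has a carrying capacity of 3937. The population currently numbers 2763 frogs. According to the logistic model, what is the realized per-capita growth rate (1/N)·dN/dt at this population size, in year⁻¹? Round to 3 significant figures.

0.0915 per year

(1/N)·dN/dt = r(1 − N/K) = 0.307 × (1 − 2763/3937).
= 0.307 × 0.2982 = 0.091546.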